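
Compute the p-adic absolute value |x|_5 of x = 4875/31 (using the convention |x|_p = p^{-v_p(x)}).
|4875/31|_5 = 1/125

Step 1 — compute v_5(x) by factoring powers of 5 out of the numerator and denominator: v_5(4875/31) = 3. Step 2 — apply |x|_p = p^{-v_p(x)} = 5^{-3} = 1/125.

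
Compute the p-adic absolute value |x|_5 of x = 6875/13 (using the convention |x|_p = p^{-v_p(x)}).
|6875/13|_5 = 1/625

Step 1 — compute v_5(x) by factoring powers of 5 out of the numerator and denominator: v_5(6875/13) = 4. Step 2 — apply |x|_p = p^{-v_p(x)} = 5^{-4} = 1/625.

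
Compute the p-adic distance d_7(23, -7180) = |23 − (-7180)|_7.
d_7(23, -7180) = 1/2401

Step 1 — x − y = 23 − (-7180) = 7203. Step 2 — v_7(7203) = 4 (factor: 7203 = (7^4 · 3); the sign does not affect v_p). Step 3 — |x − y|_7 = 7^{-4} = 1/2401.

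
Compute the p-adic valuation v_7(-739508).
v_7(-739508) = 5

v_7(n) is the largest exponent k such that 7^k divides n. Factor out: -739508 = -7^5 · 44. (Sign doesn't affect v_p.) So v_7(-739508) = 5.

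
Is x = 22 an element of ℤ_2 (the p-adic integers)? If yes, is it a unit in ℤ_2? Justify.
x ∈ ℤ_2 but not a unit; v_2(x) = 1 > 0

ℤ_2 = {x ∈ ℚ_2 : v_2(x) ≥ 0} and ℤ_2^× = {x ∈ ℤ_2 : v_2(x) = 0}. Here v_2(22) = v_2(num) − v_2(den) = 1; compare against these criteria.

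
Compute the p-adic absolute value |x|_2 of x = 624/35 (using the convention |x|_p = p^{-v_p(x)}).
|624/35|_2 = 1/16

Step 1 — compute v_2(x) by factoring powers of 2 out of the numerator and denominator: v_2(624/35) = 4. Step 2 — apply |x|_p = p^{-v_p(x)} = 2^{-4} = 1/16.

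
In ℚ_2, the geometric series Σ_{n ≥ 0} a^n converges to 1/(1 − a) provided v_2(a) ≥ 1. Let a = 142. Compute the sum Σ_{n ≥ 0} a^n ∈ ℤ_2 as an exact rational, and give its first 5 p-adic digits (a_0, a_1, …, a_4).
Σ a^n = 1/(1 − a) = -1/141;  first 5 digits = (1, 1, 0, 1, 1)

v_2(a) = 1 ≥ 1, so the series converges in ℤ_2 to 1/(1 − a) = 1/(1 − 142) = -1/141. Expand this rational in ℤ_2: compute digits iteratively via d_i = x_i mod 2, x_{i+1} = (x_i − d_i)/2. The first 5 digits are (1, 1, 0, 1, 1).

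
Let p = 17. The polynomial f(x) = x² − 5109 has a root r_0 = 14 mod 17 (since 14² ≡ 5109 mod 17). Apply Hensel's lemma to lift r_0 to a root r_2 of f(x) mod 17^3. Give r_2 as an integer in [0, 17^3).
r_2 = 14 (mod 4913)

Hensel's recurrence: r_{i+1} = r_i − f(r_i)·(f′(r_i))^{-1} mod 17^{i+2}, with f′(x) = 2x. Iterate:
  r_0 = 14 (mod 17)
  r_1 = 14 (mod 289)
  r_2 = 14 (mod 4913)
Final: r_2 = 14, and one checks f(r_2) ≡ 0 mod 17^3.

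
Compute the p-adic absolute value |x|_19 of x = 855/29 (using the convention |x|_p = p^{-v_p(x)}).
|855/29|_19 = 1/19

Step 1 — compute v_19(x) by factoring powers of 19 out of the numerator and denominator: v_19(855/29) = 1. Step 2 — apply |x|_p = p^{-v_p(x)} = 19^{-1} = 1/19.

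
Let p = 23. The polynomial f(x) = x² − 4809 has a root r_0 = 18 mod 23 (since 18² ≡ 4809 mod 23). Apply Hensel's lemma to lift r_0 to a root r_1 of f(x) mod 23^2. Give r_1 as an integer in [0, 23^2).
r_1 = 363 (mod 529)

Hensel's recurrence: r_{i+1} = r_i − f(r_i)·(f′(r_i))^{-1} mod 23^{i+2}, with f′(x) = 2x. Iterate:
  r_0 = 18 (mod 23)
  r_1 = 363 (mod 529)
Final: r_1 = 363, and one checks f(r_1) ≡ 0 mod 23^2.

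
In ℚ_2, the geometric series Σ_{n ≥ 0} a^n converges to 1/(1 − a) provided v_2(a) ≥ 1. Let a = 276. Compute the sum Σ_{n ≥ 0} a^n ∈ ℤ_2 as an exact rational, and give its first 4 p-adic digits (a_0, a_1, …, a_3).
Σ a^n = 1/(1 − a) = -1/275;  first 4 digits = (1, 0, 1, 0)

v_2(a) = 2 ≥ 1, so the series converges in ℤ_2 to 1/(1 − a) = 1/(1 − 276) = -1/275. Expand this rational in ℤ_2: compute digits iteratively via d_i = x_i mod 2, x_{i+1} = (x_i − d_i)/2. The first 4 digits are (1, 0, 1, 0).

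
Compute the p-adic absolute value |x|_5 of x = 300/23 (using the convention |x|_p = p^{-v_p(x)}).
|300/23|_5 = 1/25

Step 1 — compute v_5(x) by factoring powers of 5 out of the numerator and denominator: v_5(300/23) = 2. Step 2 — apply |x|_p = p^{-v_p(x)} = 5^{-2} = 1/25.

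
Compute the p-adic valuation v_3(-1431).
v_3(-1431) = 3

v_3(n) is the largest exponent k such that 3^k divides n. Factor out: -1431 = -3^3 · 53. (Sign doesn't affect v_p.) So v_3(-1431) = 3.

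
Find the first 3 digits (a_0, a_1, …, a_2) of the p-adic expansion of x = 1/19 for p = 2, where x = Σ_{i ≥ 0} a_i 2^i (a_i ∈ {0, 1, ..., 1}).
(a_0, …, a_2) = (1, 1, 0)

v_2(1/19) = 0 (numerator and denominator both coprime to 2), so x ∈ ℤ_2^×. Compute digits iteratively via a_i = x_i mod 2, x_{i+1} = (x_i − a_i)/2, with x_0 = x:
  x_0 = 1/19;  a_0 = 1;  x_1 = (x_0 − 1)/2 = -9/19
  x_1 = -9/19;  a_1 = 1;  x_2 = (x_1 − 1)/2 = -14/19
  x_2 = -14/19;  a_2 = 0;  x_3 = (x_2 − 0)/2 = -7/19
Digits: (1, 1, 0).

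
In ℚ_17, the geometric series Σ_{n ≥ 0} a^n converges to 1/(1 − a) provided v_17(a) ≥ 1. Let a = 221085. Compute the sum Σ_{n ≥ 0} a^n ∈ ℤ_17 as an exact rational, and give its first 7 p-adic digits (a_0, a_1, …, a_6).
Σ a^n = 1/(1 − a) = -1/221084;  first 7 digits = (1, 0, 0, 11, 2, 0, 2)

v_17(a) = 3 ≥ 1, so the series converges in ℤ_17 to 1/(1 − a) = 1/(1 − 221085) = -1/221084. Expand this rational in ℤ_17: compute digits iteratively via d_i = x_i mod 17, x_{i+1} = (x_i − d_i)/17. The first 7 digits are (1, 0, 0, 11, 2, 0, 2).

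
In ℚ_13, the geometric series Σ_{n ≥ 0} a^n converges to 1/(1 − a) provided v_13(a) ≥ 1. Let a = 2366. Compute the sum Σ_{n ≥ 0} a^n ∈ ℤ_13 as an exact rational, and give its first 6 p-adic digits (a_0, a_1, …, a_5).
Σ a^n = 1/(1 − a) = -1/2365;  first 6 digits = (1, 0, 1, 1, 1, 2)

v_13(a) = 2 ≥ 1, so the series converges in ℤ_13 to 1/(1 − a) = 1/(1 − 2366) = -1/2365. Expand this rational in ℤ_13: compute digits iteratively via d_i = x_i mod 13, x_{i+1} = (x_i − d_i)/13. The first 6 digits are (1, 0, 1, 1, 1, 2).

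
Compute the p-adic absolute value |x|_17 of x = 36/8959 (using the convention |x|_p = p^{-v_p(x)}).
|36/8959|_17 = 289

Step 1 — compute v_17(x) by factoring powers of 17 out of the numerator and denominator: v_17(36/8959) = -2. Step 2 — apply |x|_p = p^{-v_p(x)} = 17^{2} = 289.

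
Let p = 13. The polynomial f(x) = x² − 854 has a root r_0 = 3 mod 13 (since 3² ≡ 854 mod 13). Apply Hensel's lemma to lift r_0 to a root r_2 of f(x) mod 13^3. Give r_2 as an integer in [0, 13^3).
r_2 = 510 (mod 2197)

Hensel's recurrence: r_{i+1} = r_i − f(r_i)·(f′(r_i))^{-1} mod 13^{i+2}, with f′(x) = 2x. Iterate:
  r_0 = 3 (mod 13)
  r_1 = 3 (mod 169)
  r_2 = 510 (mod 2197)
Final: r_2 = 510, and one checks f(r_2) ≡ 0 mod 13^3.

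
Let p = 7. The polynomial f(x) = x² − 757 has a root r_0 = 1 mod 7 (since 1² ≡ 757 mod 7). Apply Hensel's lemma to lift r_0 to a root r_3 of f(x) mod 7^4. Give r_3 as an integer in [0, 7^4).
r_3 = 1996 (mod 2401)

Hensel's recurrence: r_{i+1} = r_i − f(r_i)·(f′(r_i))^{-1} mod 7^{i+2}, with f′(x) = 2x. Iterate:
  r_0 = 1 (mod 7)
  r_1 = 36 (mod 49)
  r_2 = 281 (mod 343)
  r_3 = 1996 (mod 2401)
Final: r_3 = 1996, and one checks f(r_3) ≡ 0 mod 7^4.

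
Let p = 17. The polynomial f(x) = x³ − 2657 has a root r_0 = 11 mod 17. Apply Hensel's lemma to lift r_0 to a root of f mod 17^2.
r_1 = 232 (mod 289)

Hensel: r_{i+1} = r_i − f(r_i)/f′(r_i) mod 17^{i+2}, where f′(x) = 3x². Iterate:
  r_0 = 11 (mod 17)
  r_1 = 232 (mod 289)
Final: r = 232 with f(r) ≡ 0 mod 17^2.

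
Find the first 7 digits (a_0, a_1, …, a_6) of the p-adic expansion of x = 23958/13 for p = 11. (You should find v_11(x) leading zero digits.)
(a_0, …, a_6) = (0, 0, 0, 9, 1, 10, 5)

v_11(23958/13) = 3, so a_0 = ... = a_2 = 0. Factor out: x = 11^3 · u with u = 18/13 a unit in ℤ_11. Expand u iteratively via a_{v+i} = u_i mod 11, u_{i+1} = (u_i − a_{v+i})/11:
  u_0 = 18/13;  a_3 = 9;  u_1 = (u_0 − 9)/11 = -9/13
  u_1 = -9/13;  a_4 = 1;  u_2 = (u_1 − 1)/11 = -2/13
  u_2 = -2/13;  a_5 = 10;  u_3 = (u_2 − 10)/11 = -12/13
  u_3 = -12/13;  a_6 = 5;  u_4 = (u_3 − 5)/11 = -7/13
Digits: (0, 0, 0, 9, 1, 10, 5).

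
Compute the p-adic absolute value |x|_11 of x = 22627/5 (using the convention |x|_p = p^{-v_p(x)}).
|22627/5|_11 = 1/1331

Step 1 — compute v_11(x) by factoring powers of 11 out of the numerator and denominator: v_11(22627/5) = 3. Step 2 — apply |x|_p = p^{-v_p(x)} = 11^{-3} = 1/1331.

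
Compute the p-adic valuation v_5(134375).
v_5(134375) = 5

v_5(n) is the largest exponent k such that 5^k divides n. Factor out: 134375 = 5^5 · 43. (Sign doesn't affect v_p.) So v_5(134375) = 5.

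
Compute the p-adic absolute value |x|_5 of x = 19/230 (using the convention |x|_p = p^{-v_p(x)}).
|19/230|_5 = 5

Step 1 — compute v_5(x) by factoring powers of 5 out of the numerator and denominator: v_5(19/230) = -1. Step 2 — apply |x|_p = p^{-v_p(x)} = 5^{1} = 5.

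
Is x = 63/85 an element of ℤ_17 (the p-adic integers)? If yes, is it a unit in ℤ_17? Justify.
x ∉ ℤ_17 (v_17(x) = -1 < 0)

ℤ_17 = {x ∈ ℚ_17 : v_17(x) ≥ 0} and ℤ_17^× = {x ∈ ℤ_17 : v_17(x) = 0}. Here v_17(63/85) = v_17(num) − v_17(den) = -1; compare against these criteria.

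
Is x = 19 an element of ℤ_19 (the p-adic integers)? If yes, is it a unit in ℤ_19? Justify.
x ∈ ℤ_19 but not a unit; v_19(x) = 1 > 0

ℤ_19 = {x ∈ ℚ_19 : v_19(x) ≥ 0} and ℤ_19^× = {x ∈ ℤ_19 : v_19(x) = 0}. Here v_19(19) = v_19(num) − v_19(den) = 1; compare against these criteria.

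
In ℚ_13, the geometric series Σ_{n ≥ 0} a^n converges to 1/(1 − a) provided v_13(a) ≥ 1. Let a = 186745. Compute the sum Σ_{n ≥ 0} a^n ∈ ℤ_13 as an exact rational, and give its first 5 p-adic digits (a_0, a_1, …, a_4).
Σ a^n = 1/(1 − a) = -1/186744;  first 5 digits = (1, 0, 0, 7, 6)

v_13(a) = 3 ≥ 1, so the series converges in ℤ_13 to 1/(1 − a) = 1/(1 − 186745) = -1/186744. Expand this rational in ℤ_13: compute digits iteratively via d_i = x_i mod 13, x_{i+1} = (x_i − d_i)/13. The first 5 digits are (1, 0, 0, 7, 6).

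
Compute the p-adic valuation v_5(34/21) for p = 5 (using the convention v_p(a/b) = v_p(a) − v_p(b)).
v_5(34/21) = 0

Factor powers of 5 from the numerator and denominator of the reduced fraction: 34 = 5^0 · 34 and 21 = 5^0 · 21. Apply v_p(a/b) = v_p(a) − v_p(b): v_5(34/21) = 0 − 0 = 0.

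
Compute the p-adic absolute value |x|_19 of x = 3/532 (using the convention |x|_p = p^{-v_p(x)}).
|3/532|_19 = 19

Step 1 — compute v_19(x) by factoring powers of 19 out of the numerator and denominator: v_19(3/532) = -1. Step 2 — apply |x|_p = p^{-v_p(x)} = 19^{1} = 19.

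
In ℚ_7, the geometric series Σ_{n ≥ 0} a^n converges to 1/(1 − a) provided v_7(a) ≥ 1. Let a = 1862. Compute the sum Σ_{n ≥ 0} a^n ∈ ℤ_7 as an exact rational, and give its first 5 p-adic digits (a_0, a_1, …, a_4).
Σ a^n = 1/(1 − a) = -1/1861;  first 5 digits = (1, 0, 3, 5, 2)

v_7(a) = 2 ≥ 1, so the series converges in ℤ_7 to 1/(1 − a) = 1/(1 − 1862) = -1/1861. Expand this rational in ℤ_7: compute digits iteratively via d_i = x_i mod 7, x_{i+1} = (x_i − d_i)/7. The first 5 digits are (1, 0, 3, 5, 2).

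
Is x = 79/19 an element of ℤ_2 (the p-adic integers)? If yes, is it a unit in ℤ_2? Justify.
x ∈ ℤ_2^× (unit); v_2(x) = 0

ℤ_2 = {x ∈ ℚ_2 : v_2(x) ≥ 0} and ℤ_2^× = {x ∈ ℤ_2 : v_2(x) = 0}. Here v_2(79/19) = v_2(num) − v_2(den) = 0; compare against these criteria.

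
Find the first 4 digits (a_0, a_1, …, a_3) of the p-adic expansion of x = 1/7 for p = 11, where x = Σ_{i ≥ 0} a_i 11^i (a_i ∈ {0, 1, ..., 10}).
(a_0, …, a_3) = (8, 4, 9, 7)

v_11(1/7) = 0 (numerator and denominator both coprime to 11), so x ∈ ℤ_11^×. Compute digits iteratively via a_i = x_i mod 11, x_{i+1} = (x_i − a_i)/11, with x_0 = x:
  x_0 = 1/7;  a_0 = 8;  x_1 = (x_0 − 8)/11 = -5/7
  x_1 = -5/7;  a_1 = 4;  x_2 = (x_1 − 4)/11 = -3/7
  x_2 = -3/7;  a_2 = 9;  x_3 = (x_2 − 9)/11 = -6/7
  x_3 = -6/7;  a_3 = 7;  x_4 = (x_3 − 7)/11 = -5/7
Digits: (8, 4, 9, 7).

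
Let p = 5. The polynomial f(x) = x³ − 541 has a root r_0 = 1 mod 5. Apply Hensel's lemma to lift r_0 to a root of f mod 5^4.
r_3 = 281 (mod 625)

Hensel: r_{i+1} = r_i − f(r_i)/f′(r_i) mod 5^{i+2}, where f′(x) = 3x². Iterate:
  r_0 = 1 (mod 5)
  r_1 = 6 (mod 25)
  r_2 = 31 (mod 125)
  r_3 = 281 (mod 625)
Final: r = 281 with f(r) ≡ 0 mod 5^4.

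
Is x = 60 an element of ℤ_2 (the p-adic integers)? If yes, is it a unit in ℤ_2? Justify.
x ∈ ℤ_2 but not a unit; v_2(x) = 2 > 0

ℤ_2 = {x ∈ ℚ_2 : v_2(x) ≥ 0} and ℤ_2^× = {x ∈ ℤ_2 : v_2(x) = 0}. Here v_2(60) = v_2(num) − v_2(den) = 2; compare against these criteria.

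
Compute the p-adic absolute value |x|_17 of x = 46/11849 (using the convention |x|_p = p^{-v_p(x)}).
|46/11849|_17 = 289

Step 1 — compute v_17(x) by factoring powers of 17 out of the numerator and denominator: v_17(46/11849) = -2. Step 2 — apply |x|_p = p^{-v_p(x)} = 17^{2} = 289.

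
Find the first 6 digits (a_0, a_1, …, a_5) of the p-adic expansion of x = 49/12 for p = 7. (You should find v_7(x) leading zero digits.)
(a_0, …, a_5) = (0, 0, 3, 6, 2, 6)

v_7(49/12) = 2, so a_0 = ... = a_1 = 0. Factor out: x = 7^2 · u with u = 1/12 a unit in ℤ_7. Expand u iteratively via a_{v+i} = u_i mod 7, u_{i+1} = (u_i − a_{v+i})/7:
  u_0 = 1/12;  a_2 = 3;  u_1 = (u_0 − 3)/7 = -5/12
  u_1 = -5/12;  a_3 = 6;  u_2 = (u_1 − 6)/7 = -11/12
  u_2 = -11/12;  a_4 = 2;  u_3 = (u_2 − 2)/7 = -5/12
  u_3 = -5/12;  a_5 = 6;  u_4 = (u_3 − 6)/7 = -11/12
Digits: (0, 0, 3, 6, 2, 6).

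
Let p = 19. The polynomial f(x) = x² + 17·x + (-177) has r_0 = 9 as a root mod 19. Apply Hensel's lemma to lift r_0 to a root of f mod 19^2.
r_1 = 28 (mod 361)

Hensel: r_{i+1} = r_i − f(r_i)·(f′(r_i))^{-1} mod 19^{i+2}, f′(x) = 2x + 17. Iterate:
  r_0 = 9 (mod 19)
  r_1 = 28 (mod 361)
Final: r = 28 satisfies f(r) ≡ 0 mod 19^2.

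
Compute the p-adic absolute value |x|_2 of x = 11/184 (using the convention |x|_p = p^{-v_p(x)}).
|11/184|_2 = 8

Step 1 — compute v_2(x) by factoring powers of 2 out of the numerator and denominator: v_2(11/184) = -3. Step 2 — apply |x|_p = p^{-v_p(x)} = 2^{3} = 8.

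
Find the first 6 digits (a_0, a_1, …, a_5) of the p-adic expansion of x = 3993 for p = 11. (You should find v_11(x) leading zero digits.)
(a_0, …, a_5) = (0, 0, 0, 3, 0, 0)

v_11(3993) = 3, so a_0 = ... = a_2 = 0. Factor out: x = 11^3 · u with u = 3 a unit in ℤ_11. Expand u iteratively via a_{v+i} = u_i mod 11, u_{i+1} = (u_i − a_{v+i})/11:
  u_0 = 3;  a_3 = 3;  u_1 = (u_0 − 3)/11 = 0
  u_1 = 0;  a_4 = 0;  u_2 = (u_1 − 0)/11 = 0
  u_2 = 0;  a_5 = 0;  u_3 = (u_2 − 0)/11 = 0
Digits: (0, 0, 0, 3, 0, 0).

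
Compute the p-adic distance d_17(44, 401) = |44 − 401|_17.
d_17(44, 401) = 1/17

Step 1 — x − y = 44 − 401 = -357. Step 2 — v_17(-357) = 1 (factor: -357 = −(17^1 · 21); the sign does not affect v_p). Step 3 — |x − y|_17 = 17^{-1} = 1/17.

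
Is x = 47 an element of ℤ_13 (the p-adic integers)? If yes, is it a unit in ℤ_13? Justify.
x ∈ ℤ_13^× (unit); v_13(x) = 0

ℤ_13 = {x ∈ ℚ_13 : v_13(x) ≥ 0} and ℤ_13^× = {x ∈ ℤ_13 : v_13(x) = 0}. Here v_13(47) = v_13(num) − v_13(den) = 0; compare against these criteria.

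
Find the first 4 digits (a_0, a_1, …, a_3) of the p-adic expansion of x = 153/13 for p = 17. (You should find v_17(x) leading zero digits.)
(a_0, …, a_3) = (0, 2, 13, 11)

v_17(153/13) = 1, so a_0 = ... = a_0 = 0. Factor out: x = 17^1 · u with u = 9/13 a unit in ℤ_17. Expand u iteratively via a_{v+i} = u_i mod 17, u_{i+1} = (u_i − a_{v+i})/17:
  u_0 = 9/13;  a_1 = 2;  u_1 = (u_0 − 2)/17 = -1/13
  u_1 = -1/13;  a_2 = 13;  u_2 = (u_1 − 13)/17 = -10/13
  u_2 = -10/13;  a_3 = 11;  u_3 = (u_2 − 11)/17 = -9/13
Digits: (0, 2, 13, 11).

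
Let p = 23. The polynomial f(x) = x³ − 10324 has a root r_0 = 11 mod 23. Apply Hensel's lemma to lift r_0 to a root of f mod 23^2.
r_1 = 11 (mod 529)

Hensel: r_{i+1} = r_i − f(r_i)/f′(r_i) mod 23^{i+2}, where f′(x) = 3x². Iterate:
  r_0 = 11 (mod 23)
  r_1 = 11 (mod 529)
Final: r = 11 with f(r) ≡ 0 mod 23^2.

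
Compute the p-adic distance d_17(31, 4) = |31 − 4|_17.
d_17(31, 4) = 1

Step 1 — x − y = 31 − 4 = 27. Step 2 — v_17(27) = 0 (factor: 27 = (17^0 · 27); the sign does not affect v_p). Step 3 — |x − y|_17 = 17^{0} = 1.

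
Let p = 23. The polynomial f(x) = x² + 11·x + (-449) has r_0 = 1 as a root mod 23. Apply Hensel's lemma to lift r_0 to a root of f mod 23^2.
r_1 = 116 (mod 529)

Hensel: r_{i+1} = r_i − f(r_i)·(f′(r_i))^{-1} mod 23^{i+2}, f′(x) = 2x + 11. Iterate:
  r_0 = 1 (mod 23)
  r_1 = 116 (mod 529)
Final: r = 116 satisfies f(r) ≡ 0 mod 23^2.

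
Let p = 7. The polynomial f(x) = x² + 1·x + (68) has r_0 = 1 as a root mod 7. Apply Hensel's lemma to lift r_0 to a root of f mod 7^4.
r_3 = 876 (mod 2401)

Hensel: r_{i+1} = r_i − f(r_i)·(f′(r_i))^{-1} mod 7^{i+2}, f′(x) = 2x + 1. Iterate:
  r_0 = 1 (mod 7)
  r_1 = 43 (mod 49)
  r_2 = 190 (mod 343)
  r_3 = 876 (mod 2401)
Final: r = 876 satisfies f(r) ≡ 0 mod 7^4.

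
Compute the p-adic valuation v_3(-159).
v_3(-159) = 1

v_3(n) is the largest exponent k such that 3^k divides n. Factor out: -159 = -3^1 · 53. (Sign doesn't affect v_p.) So v_3(-159) = 1.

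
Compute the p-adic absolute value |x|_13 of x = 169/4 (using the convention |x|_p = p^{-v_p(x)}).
|169/4|_13 = 1/169

Step 1 — compute v_13(x) by factoring powers of 13 out of the numerator and denominator: v_13(169/4) = 2. Step 2 — apply |x|_p = p^{-v_p(x)} = 13^{-2} = 1/169.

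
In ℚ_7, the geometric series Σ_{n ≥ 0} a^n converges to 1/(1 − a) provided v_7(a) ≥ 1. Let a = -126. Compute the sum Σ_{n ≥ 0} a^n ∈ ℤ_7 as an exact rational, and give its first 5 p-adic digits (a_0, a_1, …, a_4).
Σ a^n = 1/(1 − a) = 1/127;  first 5 digits = (1, 3, 6, 2, 3)

v_7(a) = 1 ≥ 1, so the series converges in ℤ_7 to 1/(1 − a) = 1/(1 − (-126)) = 1/127. Expand this rational in ℤ_7: compute digits iteratively via d_i = x_i mod 7, x_{i+1} = (x_i − d_i)/7. The first 5 digits are (1, 3, 6, 2, 3).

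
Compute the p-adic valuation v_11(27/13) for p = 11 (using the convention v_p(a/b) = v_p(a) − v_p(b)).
v_11(27/13) = 0

Factor powers of 11 from the numerator and denominator of the reduced fraction: 27 = 11^0 · 27 and 13 = 11^0 · 13. Apply v_p(a/b) = v_p(a) − v_p(b): v_11(27/13) = 0 − 0 = 0.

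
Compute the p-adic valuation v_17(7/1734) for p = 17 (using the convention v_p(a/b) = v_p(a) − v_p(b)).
v_17(7/1734) = -2

Factor powers of 17 from the numerator and denominator of the reduced fraction: 7 = 17^0 · 7 and 1734 = 17^2 · 6. Apply v_p(a/b) = v_p(a) − v_p(b): v_17(7/1734) = 0 − 2 = -2.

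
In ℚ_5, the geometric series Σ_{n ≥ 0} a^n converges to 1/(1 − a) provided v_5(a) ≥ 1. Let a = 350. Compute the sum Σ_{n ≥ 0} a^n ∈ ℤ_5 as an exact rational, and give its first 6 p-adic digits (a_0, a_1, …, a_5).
Σ a^n = 1/(1 − a) = -1/349;  first 6 digits = (1, 0, 4, 2, 1, 4)

v_5(a) = 2 ≥ 1, so the series converges in ℤ_5 to 1/(1 − a) = 1/(1 − 350) = -1/349. Expand this rational in ℤ_5: compute digits iteratively via d_i = x_i mod 5, x_{i+1} = (x_i − d_i)/5. The first 6 digits are (1, 0, 4, 2, 1, 4).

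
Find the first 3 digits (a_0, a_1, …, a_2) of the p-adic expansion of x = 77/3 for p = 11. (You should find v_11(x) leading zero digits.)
(a_0, …, a_2) = (0, 6, 7)

v_11(77/3) = 1, so a_0 = ... = a_0 = 0. Factor out: x = 11^1 · u with u = 7/3 a unit in ℤ_11. Expand u iteratively via a_{v+i} = u_i mod 11, u_{i+1} = (u_i − a_{v+i})/11:
  u_0 = 7/3;  a_1 = 6;  u_1 = (u_0 − 6)/11 = -1/3
  u_1 = -1/3;  a_2 = 7;  u_2 = (u_1 − 7)/11 = -2/3
Digits: (0, 6, 7).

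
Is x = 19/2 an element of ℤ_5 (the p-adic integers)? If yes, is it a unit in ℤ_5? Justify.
x ∈ ℤ_5^× (unit); v_5(x) = 0

ℤ_5 = {x ∈ ℚ_5 : v_5(x) ≥ 0} and ℤ_5^× = {x ∈ ℤ_5 : v_5(x) = 0}. Here v_5(19/2) = v_5(num) − v_5(den) = 0; compare against these criteria.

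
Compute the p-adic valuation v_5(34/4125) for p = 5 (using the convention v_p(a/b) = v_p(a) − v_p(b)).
v_5(34/4125) = -3

Factor powers of 5 from the numerator and denominator of the reduced fraction: 34 = 5^0 · 34 and 4125 = 5^3 · 33. Apply v_p(a/b) = v_p(a) − v_p(b): v_5(34/4125) = 0 − 3 = -3.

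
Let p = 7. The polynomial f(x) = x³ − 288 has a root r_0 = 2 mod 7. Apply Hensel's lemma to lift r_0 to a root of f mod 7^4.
r_3 = 1430 (mod 2401)

Hensel: r_{i+1} = r_i − f(r_i)/f′(r_i) mod 7^{i+2}, where f′(x) = 3x². Iterate:
  r_0 = 2 (mod 7)
  r_1 = 9 (mod 49)
  r_2 = 58 (mod 343)
  r_3 = 1430 (mod 2401)
Final: r = 1430 with f(r) ≡ 0 mod 7^4.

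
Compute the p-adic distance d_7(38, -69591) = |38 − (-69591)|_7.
d_7(38, -69591) = 1/2401

Step 1 — x − y = 38 − (-69591) = 69629. Step 2 — v_7(69629) = 4 (factor: 69629 = (7^4 · 29); the sign does not affect v_p). Step 3 — |x − y|_7 = 7^{-4} = 1/2401.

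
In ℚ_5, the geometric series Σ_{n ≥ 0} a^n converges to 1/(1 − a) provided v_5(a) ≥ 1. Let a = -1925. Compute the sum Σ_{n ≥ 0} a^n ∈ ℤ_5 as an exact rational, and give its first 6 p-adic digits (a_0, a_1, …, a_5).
Σ a^n = 1/(1 − a) = 1/1926;  first 6 digits = (1, 0, 3, 4, 0, 0)

v_5(a) = 2 ≥ 1, so the series converges in ℤ_5 to 1/(1 − a) = 1/(1 − (-1925)) = 1/1926. Expand this rational in ℤ_5: compute digits iteratively via d_i = x_i mod 5, x_{i+1} = (x_i − d_i)/5. The first 6 digits are (1, 0, 3, 4, 0, 0).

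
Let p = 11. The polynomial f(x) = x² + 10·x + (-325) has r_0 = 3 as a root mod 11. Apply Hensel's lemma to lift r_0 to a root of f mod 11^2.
r_1 = 36 (mod 121)

Hensel: r_{i+1} = r_i − f(r_i)·(f′(r_i))^{-1} mod 11^{i+2}, f′(x) = 2x + 10. Iterate:
  r_0 = 3 (mod 11)
  r_1 = 36 (mod 121)
Final: r = 36 satisfies f(r) ≡ 0 mod 11^2.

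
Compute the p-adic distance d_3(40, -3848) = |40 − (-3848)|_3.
d_3(40, -3848) = 1/243

Step 1 — x − y = 40 − (-3848) = 3888. Step 2 — v_3(3888) = 5 (factor: 3888 = (3^5 · 16); the sign does not affect v_p). Step 3 — |x − y|_3 = 3^{-5} = 1/243.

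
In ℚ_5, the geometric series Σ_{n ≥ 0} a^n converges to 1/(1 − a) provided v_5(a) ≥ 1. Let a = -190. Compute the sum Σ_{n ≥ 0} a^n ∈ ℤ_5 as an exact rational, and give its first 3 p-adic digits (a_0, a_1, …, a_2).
Σ a^n = 1/(1 − a) = 1/191;  first 3 digits = (1, 2, 1)

v_5(a) = 1 ≥ 1, so the series converges in ℤ_5 to 1/(1 − a) = 1/(1 − (-190)) = 1/191. Expand this rational in ℤ_5: compute digits iteratively via d_i = x_i mod 5, x_{i+1} = (x_i − d_i)/5. The first 3 digits are (1, 2, 1).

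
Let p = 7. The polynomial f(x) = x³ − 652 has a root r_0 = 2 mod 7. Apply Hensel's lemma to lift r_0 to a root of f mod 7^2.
r_1 = 23 (mod 49)

Hensel: r_{i+1} = r_i − f(r_i)/f′(r_i) mod 7^{i+2}, where f′(x) = 3x². Iterate:
  r_0 = 2 (mod 7)
  r_1 = 23 (mod 49)
Final: r = 23 with f(r) ≡ 0 mod 7^2.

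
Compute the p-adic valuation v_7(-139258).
v_7(-139258) = 4

v_7(n) is the largest exponent k such that 7^k divides n. Factor out: -139258 = -7^4 · 58. (Sign doesn't affect v_p.) So v_7(-139258) = 4.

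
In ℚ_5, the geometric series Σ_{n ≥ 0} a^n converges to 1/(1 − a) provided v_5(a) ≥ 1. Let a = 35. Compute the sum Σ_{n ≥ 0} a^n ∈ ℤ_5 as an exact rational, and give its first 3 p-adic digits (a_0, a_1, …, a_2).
Σ a^n = 1/(1 − a) = -1/34;  first 3 digits = (1, 2, 0)

v_5(a) = 1 ≥ 1, so the series converges in ℤ_5 to 1/(1 − a) = 1/(1 − 35) = -1/34. Expand this rational in ℤ_5: compute digits iteratively via d_i = x_i mod 5, x_{i+1} = (x_i − d_i)/5. The first 3 digits are (1, 2, 0).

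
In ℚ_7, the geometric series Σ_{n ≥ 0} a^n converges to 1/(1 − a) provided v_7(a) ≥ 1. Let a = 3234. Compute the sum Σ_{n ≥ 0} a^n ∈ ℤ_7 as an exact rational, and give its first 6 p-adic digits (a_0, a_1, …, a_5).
Σ a^n = 1/(1 − a) = -1/3233;  first 6 digits = (1, 0, 3, 2, 3, 6)

v_7(a) = 2 ≥ 1, so the series converges in ℤ_7 to 1/(1 − a) = 1/(1 − 3234) = -1/3233. Expand this rational in ℤ_7: compute digits iteratively via d_i = x_i mod 7, x_{i+1} = (x_i − d_i)/7. The first 6 digits are (1, 0, 3, 2, 3, 6).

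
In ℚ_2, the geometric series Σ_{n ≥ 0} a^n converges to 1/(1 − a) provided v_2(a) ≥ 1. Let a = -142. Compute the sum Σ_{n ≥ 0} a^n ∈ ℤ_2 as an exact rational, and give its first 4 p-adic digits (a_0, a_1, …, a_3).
Σ a^n = 1/(1 − a) = 1/143;  first 4 digits = (1, 1, 1, 1)

v_2(a) = 1 ≥ 1, so the series converges in ℤ_2 to 1/(1 − a) = 1/(1 − (-142)) = 1/143. Expand this rational in ℤ_2: compute digits iteratively via d_i = x_i mod 2, x_{i+1} = (x_i − d_i)/2. The first 4 digits are (1, 1, 1, 1).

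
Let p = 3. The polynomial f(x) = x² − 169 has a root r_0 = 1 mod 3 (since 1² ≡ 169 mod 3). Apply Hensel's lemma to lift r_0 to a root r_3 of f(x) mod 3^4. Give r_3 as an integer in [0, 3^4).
r_3 = 13 (mod 81)

Hensel's recurrence: r_{i+1} = r_i − f(r_i)·(f′(r_i))^{-1} mod 3^{i+2}, with f′(x) = 2x. Iterate:
  r_0 = 1 (mod 3)
  r_1 = 4 (mod 9)
  r_2 = 13 (mod 27)
  r_3 = 13 (mod 81)
Final: r_3 = 13, and one checks f(r_3) ≡ 0 mod 3^4.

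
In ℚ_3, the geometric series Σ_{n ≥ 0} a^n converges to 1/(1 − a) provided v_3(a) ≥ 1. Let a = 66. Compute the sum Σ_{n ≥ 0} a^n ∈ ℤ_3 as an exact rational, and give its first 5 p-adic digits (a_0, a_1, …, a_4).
Σ a^n = 1/(1 − a) = -1/65;  first 5 digits = (1, 1, 2, 2, 1)

v_3(a) = 1 ≥ 1, so the series converges in ℤ_3 to 1/(1 − a) = 1/(1 − 66) = -1/65. Expand this rational in ℤ_3: compute digits iteratively via d_i = x_i mod 3, x_{i+1} = (x_i − d_i)/3. The first 5 digits are (1, 1, 2, 2, 1).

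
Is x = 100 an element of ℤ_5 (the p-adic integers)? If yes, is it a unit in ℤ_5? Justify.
x ∈ ℤ_5 but not a unit; v_5(x) = 2 > 0

ℤ_5 = {x ∈ ℚ_5 : v_5(x) ≥ 0} and ℤ_5^× = {x ∈ ℤ_5 : v_5(x) = 0}. Here v_5(100) = v_5(num) − v_5(den) = 2; compare against these criteria.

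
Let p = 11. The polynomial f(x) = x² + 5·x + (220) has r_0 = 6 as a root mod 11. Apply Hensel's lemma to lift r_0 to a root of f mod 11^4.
r_3 = 5484 (mod 14641)

Hensel: r_{i+1} = r_i − f(r_i)·(f′(r_i))^{-1} mod 11^{i+2}, f′(x) = 2x + 5. Iterate:
  r_0 = 6 (mod 11)
  r_1 = 39 (mod 121)
  r_2 = 160 (mod 1331)
  r_3 = 5484 (mod 14641)
Final: r = 5484 satisfies f(r) ≡ 0 mod 11^4.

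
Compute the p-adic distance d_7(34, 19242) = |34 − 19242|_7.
d_7(34, 19242) = 1/2401

Step 1 — x − y = 34 − 19242 = -19208. Step 2 — v_7(-19208) = 4 (factor: -19208 = −(7^4 · 8); the sign does not affect v_p). Step 3 — |x − y|_7 = 7^{-4} = 1/2401.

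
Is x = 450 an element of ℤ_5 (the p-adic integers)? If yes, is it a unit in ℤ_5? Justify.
x ∈ ℤ_5 but not a unit; v_5(x) = 2 > 0

ℤ_5 = {x ∈ ℚ_5 : v_5(x) ≥ 0} and ℤ_5^× = {x ∈ ℤ_5 : v_5(x) = 0}. Here v_5(450) = v_5(num) − v_5(den) = 2; compare against these criteria.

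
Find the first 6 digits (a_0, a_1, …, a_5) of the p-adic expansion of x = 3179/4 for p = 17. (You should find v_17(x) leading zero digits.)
(a_0, …, a_5) = (0, 0, 7, 4, 4, 4)

v_17(3179/4) = 2, so a_0 = ... = a_1 = 0. Factor out: x = 17^2 · u with u = 11/4 a unit in ℤ_17. Expand u iteratively via a_{v+i} = u_i mod 17, u_{i+1} = (u_i − a_{v+i})/17:
  u_0 = 11/4;  a_2 = 7;  u_1 = (u_0 − 7)/17 = -1/4
  u_1 = -1/4;  a_3 = 4;  u_2 = (u_1 − 4)/17 = -1/4
  u_2 = -1/4;  a_4 = 4;  u_3 = (u_2 − 4)/17 = -1/4
  u_3 = -1/4;  a_5 = 4;  u_4 = (u_3 − 4)/17 = -1/4
Digits: (0, 0, 7, 4, 4, 4).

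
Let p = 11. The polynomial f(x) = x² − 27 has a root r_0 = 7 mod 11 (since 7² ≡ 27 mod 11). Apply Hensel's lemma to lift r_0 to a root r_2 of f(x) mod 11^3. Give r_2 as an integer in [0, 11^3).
r_2 = 403 (mod 1331)

Hensel's recurrence: r_{i+1} = r_i − f(r_i)·(f′(r_i))^{-1} mod 11^{i+2}, with f′(x) = 2x. Iterate:
  r_0 = 7 (mod 11)
  r_1 = 40 (mod 121)
  r_2 = 403 (mod 1331)
Final: r_2 = 403, and one checks f(r_2) ≡ 0 mod 11^3.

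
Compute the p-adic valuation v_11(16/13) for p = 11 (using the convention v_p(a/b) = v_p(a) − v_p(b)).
v_11(16/13) = 0

Factor powers of 11 from the numerator and denominator of the reduced fraction: 16 = 11^0 · 16 and 13 = 11^0 · 13. Apply v_p(a/b) = v_p(a) − v_p(b): v_11(16/13) = 0 − 0 = 0.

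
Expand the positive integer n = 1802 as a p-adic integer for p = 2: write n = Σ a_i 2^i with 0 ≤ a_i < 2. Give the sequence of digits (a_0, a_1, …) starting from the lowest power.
(a_0, a_1, …) = (0, 1, 0, 1, 0, 0, 0, 0, 1, 1, 1)

Repeated division by 2 gives the digits low-to-high: 1802 = 1·2^1 + 1·2^3 + 1·2^8 + 1·2^9 + 1·2^10. Digit sequence: (0, 1, 0, 1, 0, 0, 0, 0, 1, 1, 1).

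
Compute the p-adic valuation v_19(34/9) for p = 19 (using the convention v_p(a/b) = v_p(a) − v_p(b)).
v_19(34/9) = 0

Factor powers of 19 from the numerator and denominator of the reduced fraction: 34 = 19^0 · 34 and 9 = 19^0 · 9. Apply v_p(a/b) = v_p(a) − v_p(b): v_19(34/9) = 0 − 0 = 0.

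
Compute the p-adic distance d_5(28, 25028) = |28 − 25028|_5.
d_5(28, 25028) = 1/3125

Step 1 — x − y = 28 − 25028 = -25000. Step 2 — v_5(-25000) = 5 (factor: -25000 = −(5^5 · 8); the sign does not affect v_p). Step 3 — |x − y|_5 = 5^{-5} = 1/3125.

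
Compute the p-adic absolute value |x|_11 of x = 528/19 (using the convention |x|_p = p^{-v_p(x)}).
|528/19|_11 = 1/11

Step 1 — compute v_11(x) by factoring powers of 11 out of the numerator and denominator: v_11(528/19) = 1. Step 2 — apply |x|_p = p^{-v_p(x)} = 11^{-1} = 1/11.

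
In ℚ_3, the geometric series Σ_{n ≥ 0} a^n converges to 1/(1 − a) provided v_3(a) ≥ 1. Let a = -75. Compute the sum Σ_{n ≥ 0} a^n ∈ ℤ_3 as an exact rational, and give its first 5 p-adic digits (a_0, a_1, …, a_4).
Σ a^n = 1/(1 − a) = 1/76;  first 5 digits = (1, 2, 1, 0, 0)

v_3(a) = 1 ≥ 1, so the series converges in ℤ_3 to 1/(1 − a) = 1/(1 − (-75)) = 1/76. Expand this rational in ℤ_3: compute digits iteratively via d_i = x_i mod 3, x_{i+1} = (x_i − d_i)/3. The first 5 digits are (1, 2, 1, 0, 0).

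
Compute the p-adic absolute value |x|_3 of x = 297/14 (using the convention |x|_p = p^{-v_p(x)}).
|297/14|_3 = 1/27

Step 1 — compute v_3(x) by factoring powers of 3 out of the numerator and denominator: v_3(297/14) = 3. Step 2 — apply |x|_p = p^{-v_p(x)} = 3^{-3} = 1/27.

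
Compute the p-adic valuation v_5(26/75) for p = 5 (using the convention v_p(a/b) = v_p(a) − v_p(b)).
v_5(26/75) = -2

Factor powers of 5 from the numerator and denominator of the reduced fraction: 26 = 5^0 · 26 and 75 = 5^2 · 3. Apply v_p(a/b) = v_p(a) − v_p(b): v_5(26/75) = 0 − 2 = -2.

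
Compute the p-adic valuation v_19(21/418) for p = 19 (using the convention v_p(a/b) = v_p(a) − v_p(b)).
v_19(21/418) = -1

Factor powers of 19 from the numerator and denominator of the reduced fraction: 21 = 19^0 · 21 and 418 = 19^1 · 22. Apply v_p(a/b) = v_p(a) − v_p(b): v_19(21/418) = 0 − 1 = -1.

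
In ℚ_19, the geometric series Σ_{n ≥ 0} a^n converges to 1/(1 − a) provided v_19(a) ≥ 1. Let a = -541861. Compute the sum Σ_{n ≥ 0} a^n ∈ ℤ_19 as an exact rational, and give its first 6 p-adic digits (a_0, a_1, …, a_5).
Σ a^n = 1/(1 − a) = 1/541862;  first 6 digits = (1, 0, 0, 16, 14, 18)

v_19(a) = 3 ≥ 1, so the series converges in ℤ_19 to 1/(1 − a) = 1/(1 − (-541861)) = 1/541862. Expand this rational in ℤ_19: compute digits iteratively via d_i = x_i mod 19, x_{i+1} = (x_i − d_i)/19. The first 6 digits are (1, 0, 0, 16, 14, 18).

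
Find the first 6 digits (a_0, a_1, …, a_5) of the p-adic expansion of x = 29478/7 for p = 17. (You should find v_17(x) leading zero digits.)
(a_0, …, a_5) = (0, 0, 0, 13, 9, 14)

v_17(29478/7) = 3, so a_0 = ... = a_2 = 0. Factor out: x = 17^3 · u with u = 6/7 a unit in ℤ_17. Expand u iteratively via a_{v+i} = u_i mod 17, u_{i+1} = (u_i − a_{v+i})/17:
  u_0 = 6/7;  a_3 = 13;  u_1 = (u_0 − 13)/17 = -5/7
  u_1 = -5/7;  a_4 = 9;  u_2 = (u_1 − 9)/17 = -4/7
  u_2 = -4/7;  a_5 = 14;  u_3 = (u_2 − 14)/17 = -6/7
Digits: (0, 0, 0, 13, 9, 14).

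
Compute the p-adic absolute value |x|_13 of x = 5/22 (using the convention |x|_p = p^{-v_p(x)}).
|5/22|_13 = 1

Step 1 — compute v_13(x) by factoring powers of 13 out of the numerator and denominator: v_13(5/22) = 0. Step 2 — apply |x|_p = p^{-v_p(x)} = 13^{0} = 1.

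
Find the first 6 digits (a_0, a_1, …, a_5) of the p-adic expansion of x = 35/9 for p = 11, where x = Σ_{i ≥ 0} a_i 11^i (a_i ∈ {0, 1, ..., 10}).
(a_0, …, a_5) = (10, 8, 9, 4, 2, 1)

v_11(35/9) = 0 (numerator and denominator both coprime to 11), so x ∈ ℤ_11^×. Compute digits iteratively via a_i = x_i mod 11, x_{i+1} = (x_i − a_i)/11, with x_0 = x:
  x_0 = 35/9;  a_0 = 10;  x_1 = (x_0 − 10)/11 = -5/9
  x_1 = -5/9;  a_1 = 8;  x_2 = (x_1 − 8)/11 = -7/9
  x_2 = -7/9;  a_2 = 9;  x_3 = (x_2 − 9)/11 = -8/9
  x_3 = -8/9;  a_3 = 4;  x_4 = (x_3 − 4)/11 = -4/9
  x_4 = -4/9;  a_4 = 2;  x_5 = (x_4 − 2)/11 = -2/9
  x_5 = -2/9;  a_5 = 1;  x_6 = (x_5 − 1)/11 = -1/9
Digits: (10, 8, 9, 4, 2, 1).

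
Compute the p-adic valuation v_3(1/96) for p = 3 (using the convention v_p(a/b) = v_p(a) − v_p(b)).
v_3(1/96) = -1

Factor powers of 3 from the numerator and denominator of the reduced fraction: 1 = 3^0 · 1 and 96 = 3^1 · 32. Apply v_p(a/b) = v_p(a) − v_p(b): v_3(1/96) = 0 − 1 = -1.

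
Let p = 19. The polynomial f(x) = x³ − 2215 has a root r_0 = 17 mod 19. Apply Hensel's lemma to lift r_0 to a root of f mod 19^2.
r_1 = 93 (mod 361)

Hensel: r_{i+1} = r_i − f(r_i)/f′(r_i) mod 19^{i+2}, where f′(x) = 3x². Iterate:
  r_0 = 17 (mod 19)
  r_1 = 93 (mod 361)
Final: r = 93 with f(r) ≡ 0 mod 19^2.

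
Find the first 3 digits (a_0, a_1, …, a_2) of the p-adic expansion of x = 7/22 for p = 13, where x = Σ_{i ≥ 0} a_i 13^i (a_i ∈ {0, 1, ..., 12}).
(a_0, …, a_2) = (8, 0, 10)

v_13(7/22) = 0 (numerator and denominator both coprime to 13), so x ∈ ℤ_13^×. Compute digits iteratively via a_i = x_i mod 13, x_{i+1} = (x_i − a_i)/13, with x_0 = x:
  x_0 = 7/22;  a_0 = 8;  x_1 = (x_0 − 8)/13 = -13/22
  x_1 = -13/22;  a_1 = 0;  x_2 = (x_1 − 0)/13 = -1/22
  x_2 = -1/22;  a_2 = 10;  x_3 = (x_2 − 10)/13 = -17/22
Digits: (8, 0, 10).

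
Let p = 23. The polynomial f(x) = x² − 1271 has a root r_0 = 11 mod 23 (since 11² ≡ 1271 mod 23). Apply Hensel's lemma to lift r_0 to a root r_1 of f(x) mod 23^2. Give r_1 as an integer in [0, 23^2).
r_1 = 448 (mod 529)

Hensel's recurrence: r_{i+1} = r_i − f(r_i)·(f′(r_i))^{-1} mod 23^{i+2}, with f′(x) = 2x. Iterate:
  r_0 = 11 (mod 23)
  r_1 = 448 (mod 529)
Final: r_1 = 448, and one checks f(r_1) ≡ 0 mod 23^2.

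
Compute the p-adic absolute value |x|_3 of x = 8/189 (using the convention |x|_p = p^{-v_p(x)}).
|8/189|_3 = 27

Step 1 — compute v_3(x) by factoring powers of 3 out of the numerator and denominator: v_3(8/189) = -3. Step 2 — apply |x|_p = p^{-v_p(x)} = 3^{3} = 27.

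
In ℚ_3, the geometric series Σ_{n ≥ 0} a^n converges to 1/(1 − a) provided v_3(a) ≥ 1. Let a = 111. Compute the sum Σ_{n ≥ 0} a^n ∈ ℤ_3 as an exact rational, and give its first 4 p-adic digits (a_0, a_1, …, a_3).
Σ a^n = 1/(1 − a) = -1/110;  first 4 digits = (1, 1, 1, 2)

v_3(a) = 1 ≥ 1, so the series converges in ℤ_3 to 1/(1 − a) = 1/(1 − 111) = -1/110. Expand this rational in ℤ_3: compute digits iteratively via d_i = x_i mod 3, x_{i+1} = (x_i − d_i)/3. The first 4 digits are (1, 1, 1, 2).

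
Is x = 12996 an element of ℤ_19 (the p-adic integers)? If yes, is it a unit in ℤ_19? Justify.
x ∈ ℤ_19 but not a unit; v_19(x) = 2 > 0

ℤ_19 = {x ∈ ℚ_19 : v_19(x) ≥ 0} and ℤ_19^× = {x ∈ ℤ_19 : v_19(x) = 0}. Here v_19(12996) = v_19(num) − v_19(den) = 2; compare against these criteria.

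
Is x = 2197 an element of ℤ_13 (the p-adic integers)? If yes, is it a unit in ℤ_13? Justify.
x ∈ ℤ_13 but not a unit; v_13(x) = 3 > 0

ℤ_13 = {x ∈ ℚ_13 : v_13(x) ≥ 0} and ℤ_13^× = {x ∈ ℤ_13 : v_13(x) = 0}. Here v_13(2197) = v_13(num) − v_13(den) = 3; compare against these criteria.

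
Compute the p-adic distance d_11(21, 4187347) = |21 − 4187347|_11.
d_11(21, 4187347) = 1/161051

Step 1 — x − y = 21 − 4187347 = -4187326. Step 2 — v_11(-4187326) = 5 (factor: -4187326 = −(11^5 · 26); the sign does not affect v_p). Step 3 — |x − y|_11 = 11^{-5} = 1/161051.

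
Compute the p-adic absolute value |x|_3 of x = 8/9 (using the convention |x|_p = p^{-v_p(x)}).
|8/9|_3 = 9

Step 1 — compute v_3(x) by factoring powers of 3 out of the numerator and denominator: v_3(8/9) = -2. Step 2 — apply |x|_p = p^{-v_p(x)} = 3^{2} = 9.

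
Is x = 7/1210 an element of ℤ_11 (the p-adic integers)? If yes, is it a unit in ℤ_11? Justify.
x ∉ ℤ_11 (v_11(x) = -2 < 0)

ℤ_11 = {x ∈ ℚ_11 : v_11(x) ≥ 0} and ℤ_11^× = {x ∈ ℤ_11 : v_11(x) = 0}. Here v_11(7/1210) = v_11(num) − v_11(den) = -2; compare against these criteria.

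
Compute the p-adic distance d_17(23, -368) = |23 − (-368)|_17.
d_17(23, -368) = 1/17

Step 1 — x − y = 23 − (-368) = 391. Step 2 — v_17(391) = 1 (factor: 391 = (17^1 · 23); the sign does not affect v_p). Step 3 — |x − y|_17 = 17^{-1} = 1/17.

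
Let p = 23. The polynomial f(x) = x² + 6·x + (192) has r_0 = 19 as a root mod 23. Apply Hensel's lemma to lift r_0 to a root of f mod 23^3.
r_2 = 4320 (mod 12167)

Hensel: r_{i+1} = r_i − f(r_i)·(f′(r_i))^{-1} mod 23^{i+2}, f′(x) = 2x + 6. Iterate:
  r_0 = 19 (mod 23)
  r_1 = 88 (mod 529)
  r_2 = 4320 (mod 12167)
Final: r = 4320 satisfies f(r) ≡ 0 mod 23^3.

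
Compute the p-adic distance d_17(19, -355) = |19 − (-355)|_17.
d_17(19, -355) = 1/17

Step 1 — x − y = 19 − (-355) = 374. Step 2 — v_17(374) = 1 (factor: 374 = (17^1 · 22); the sign does not affect v_p). Step 3 — |x − y|_17 = 17^{-1} = 1/17.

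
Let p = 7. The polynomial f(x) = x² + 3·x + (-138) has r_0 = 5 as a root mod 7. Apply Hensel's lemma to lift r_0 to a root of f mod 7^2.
r_1 = 5 (mod 49)

Hensel: r_{i+1} = r_i − f(r_i)·(f′(r_i))^{-1} mod 7^{i+2}, f′(x) = 2x + 3. Iterate:
  r_0 = 5 (mod 7)
  r_1 = 5 (mod 49)
Final: r = 5 satisfies f(r) ≡ 0 mod 7^2.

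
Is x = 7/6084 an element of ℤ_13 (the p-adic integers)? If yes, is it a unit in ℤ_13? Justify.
x ∉ ℤ_13 (v_13(x) = -2 < 0)

ℤ_13 = {x ∈ ℚ_13 : v_13(x) ≥ 0} and ℤ_13^× = {x ∈ ℤ_13 : v_13(x) = 0}. Here v_13(7/6084) = v_13(num) − v_13(den) = -2; compare against these criteria.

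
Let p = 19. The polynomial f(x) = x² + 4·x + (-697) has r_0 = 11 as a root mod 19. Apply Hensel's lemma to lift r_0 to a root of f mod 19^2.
r_1 = 87 (mod 361)

Hensel: r_{i+1} = r_i − f(r_i)·(f′(r_i))^{-1} mod 19^{i+2}, f′(x) = 2x + 4. Iterate:
  r_0 = 11 (mod 19)
  r_1 = 87 (mod 361)
Final: r = 87 satisfies f(r) ≡ 0 mod 19^2.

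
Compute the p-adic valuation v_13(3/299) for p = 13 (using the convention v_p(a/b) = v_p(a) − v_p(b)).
v_13(3/299) = -1

Factor powers of 13 from the numerator and denominator of the reduced fraction: 3 = 13^0 · 3 and 299 = 13^1 · 23. Apply v_p(a/b) = v_p(a) − v_p(b): v_13(3/299) = 0 − 1 = -1.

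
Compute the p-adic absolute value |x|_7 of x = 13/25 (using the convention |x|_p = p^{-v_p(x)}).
|13/25|_7 = 1

Step 1 — compute v_7(x) by factoring powers of 7 out of the numerator and denominator: v_7(13/25) = 0. Step 2 — apply |x|_p = p^{-v_p(x)} = 7^{0} = 1.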